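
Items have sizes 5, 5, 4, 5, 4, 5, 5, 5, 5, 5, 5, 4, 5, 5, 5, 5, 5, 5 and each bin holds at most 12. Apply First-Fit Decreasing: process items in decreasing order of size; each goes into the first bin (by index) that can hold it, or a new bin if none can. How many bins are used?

9 bins

Sorted descending: 5, 5, 5, 5, 5, 5, 5, 5, 5, 5, 5, 5, 5, 5, 5, 4, 4, 4.
bin 1: place 5, 7 left
bin 1: place 5, 2 left
bin 2: place 5, 7 left
bin 2: place 5, 2 left
bin 3: place 5, 7 left
bin 3: place 5, 2 left
bin 4: place 5, 7 left
bin 4: place 5, 2 left
bin 5: place 5, 7 left
bin 5: place 5, 2 left
bin 6: place 5, 7 left
bin 6: place 5, 2 left
bin 7: place 5, 7 left
bin 7: place 5, 2 left
bin 8: place 5, 7 left
bin 8: place 4, 3 left
bin 9: place 4, 8 left
bin 9: place 4, 4 left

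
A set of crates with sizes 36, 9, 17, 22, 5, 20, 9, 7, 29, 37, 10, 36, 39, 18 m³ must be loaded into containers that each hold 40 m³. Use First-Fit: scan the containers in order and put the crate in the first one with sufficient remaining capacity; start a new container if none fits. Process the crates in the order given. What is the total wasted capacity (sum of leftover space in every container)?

Put 36 m³ in container 1; 4 m³ remain.
Put 9 m³ in container 2; 31 m³ remain.
Put 17 m³ in container 2; 14 m³ remain.
Put 22 m³ in container 3; 18 m³ remain.
Put 5 m³ in container 2; 9 m³ remain.
Put 20 m³ in container 4; 20 m³ remain.
Put 9 m³ in container 2; 0 m³ remain.
Put 7 m³ in container 3; 11 m³ remain.
Put 29 m³ in container 5; 11 m³ remain.
Put 37 m³ in container 6; 3 m³ remain.
Put 10 m³ in container 3; 1 m³ remain.
Put 36 m³ in container 7; 4 m³ remain.
Put 39 m³ in container 8; 1 m³ remain.
Put 18 m³ in container 4; 2 m³ remain.
8 containers × 40 m³ = 320 m³; used 294 m³; unused 26 m³.

26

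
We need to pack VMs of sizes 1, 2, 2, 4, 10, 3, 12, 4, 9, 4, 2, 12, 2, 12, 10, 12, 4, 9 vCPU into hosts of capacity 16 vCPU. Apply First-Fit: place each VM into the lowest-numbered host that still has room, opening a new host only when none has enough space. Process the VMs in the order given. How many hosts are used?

host 1: place 1 vCPU, 15 vCPU left
host 1: place 2 vCPU, 13 vCPU left
host 1: place 2 vCPU, 11 vCPU left
host 1: place 4 vCPU, 7 vCPU left
host 2: place 10 vCPU, 6 vCPU left
host 1: place 3 vCPU, 4 vCPU left
host 3: place 12 vCPU, 4 vCPU left
host 1: place 4 vCPU, 0 vCPU left
host 4: place 9 vCPU, 7 vCPU left
host 2: place 4 vCPU, 2 vCPU left
host 2: place 2 vCPU, 0 vCPU left
host 5: place 12 vCPU, 4 vCPU left
host 3: place 2 vCPU, 2 vCPU left
host 6: place 12 vCPU, 4 vCPU left
host 7: place 10 vCPU, 6 vCPU left
host 8: place 12 vCPU, 4 vCPU left
host 4: place 4 vCPU, 3 vCPU left
host 9: place 9 vCPU, 7 vCPU left
Final hosts: [1,2,2,4,3,4] [10,4,2] [12,2] [9,4] [12] [12] [10] [12] [9].

9 hosts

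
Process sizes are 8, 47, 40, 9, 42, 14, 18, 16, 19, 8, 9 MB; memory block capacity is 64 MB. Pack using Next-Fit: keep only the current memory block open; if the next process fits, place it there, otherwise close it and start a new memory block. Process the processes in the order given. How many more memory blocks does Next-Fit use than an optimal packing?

Next-Fit: [8,47] [40,9] [42,14] [18,16,19,8] [9] → 5 memory blocks.
Total size 230 MB; any packing needs at least ⌈230/64⌉ = 4 memory blocks.
An optimal packing achieves that bound: [47,16] [42,19] [40,18] [14,9,9,8,8] → 4 memory blocks.
Excess: 5 − 4 = 1.

1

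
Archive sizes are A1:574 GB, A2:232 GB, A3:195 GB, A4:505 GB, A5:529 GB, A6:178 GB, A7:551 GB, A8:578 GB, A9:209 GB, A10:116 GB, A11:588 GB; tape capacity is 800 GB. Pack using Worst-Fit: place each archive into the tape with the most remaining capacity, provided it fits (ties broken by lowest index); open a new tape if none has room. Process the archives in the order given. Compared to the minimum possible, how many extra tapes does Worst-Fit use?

Worst-Fit: [574] [232,195,178] [505,209] [529,116] [551] [578] [588] → 7 tapes.
Total size 4255 GB; any packing needs at least ⌈4255/800⌉ = 6 tapes.
An optimal packing achieves that bound: [588,209] [578,195] [574,178] [551,232] [529,116] [505] → 6 tapes.
Excess: 7 − 6 = 1.

1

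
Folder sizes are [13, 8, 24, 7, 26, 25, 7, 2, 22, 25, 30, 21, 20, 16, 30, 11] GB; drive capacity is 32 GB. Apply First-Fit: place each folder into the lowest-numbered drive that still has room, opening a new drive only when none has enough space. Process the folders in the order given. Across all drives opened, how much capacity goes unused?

65

drive 1: place 13 GB, 19 GB left
drive 1: place 8 GB, 11 GB left
drive 2: place 24 GB, 8 GB left
drive 1: place 7 GB, 4 GB left
drive 3: place 26 GB, 6 GB left
drive 4: place 25 GB, 7 GB left
drive 2: place 7 GB, 1 GB left
drive 1: place 2 GB, 2 GB left
drive 5: place 22 GB, 10 GB left
drive 6: place 25 GB, 7 GB left
drive 7: place 30 GB, 2 GB left
drive 8: place 21 GB, 11 GB left
drive 9: place 20 GB, 12 GB left
drive 10: place 16 GB, 16 GB left
drive 11: place 30 GB, 2 GB left
drive 8: place 11 GB, 0 GB left
11 drives × 32 GB = 352 GB; used 287 GB; unused 65 GB.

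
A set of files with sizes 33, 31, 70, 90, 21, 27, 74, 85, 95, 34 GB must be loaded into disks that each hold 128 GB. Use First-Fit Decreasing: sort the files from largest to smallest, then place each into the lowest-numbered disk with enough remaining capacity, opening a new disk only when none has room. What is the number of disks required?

5 disks

Sorted descending: 95, 90, 85, 74, 70, 34, 33, 31, 27, 21.
95 GB → disk 1 (remaining 33 GB)
90 GB → disk 2 (remaining 38 GB)
85 GB → disk 3 (remaining 43 GB)
74 GB → disk 4 (remaining 54 GB)
70 GB → disk 5 (remaining 58 GB)
34 GB → disk 2 (remaining 4 GB)
33 GB → disk 1 (remaining 0 GB)
31 GB → disk 3 (remaining 12 GB)
27 GB → disk 4 (remaining 27 GB)
21 GB → disk 4 (remaining 6 GB)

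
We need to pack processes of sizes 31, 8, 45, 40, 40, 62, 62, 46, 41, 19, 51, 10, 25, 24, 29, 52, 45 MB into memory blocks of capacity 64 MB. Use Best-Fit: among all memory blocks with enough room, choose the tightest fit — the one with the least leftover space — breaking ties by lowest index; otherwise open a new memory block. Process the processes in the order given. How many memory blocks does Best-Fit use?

31 MB → memory block 1 (remaining 33 MB)
8 MB → memory block 1 (remaining 25 MB)
45 MB → memory block 2 (remaining 19 MB)
40 MB → memory block 3 (remaining 24 MB)
40 MB → memory block 4 (remaining 24 MB)
62 MB → memory block 5 (remaining 2 MB)
62 MB → memory block 6 (remaining 2 MB)
46 MB → memory block 7 (remaining 18 MB)
41 MB → memory block 8 (remaining 23 MB)
19 MB → memory block 2 (remaining 0 MB)
51 MB → memory block 9 (remaining 13 MB)
10 MB → memory block 9 (remaining 3 MB)
25 MB → memory block 1 (remaining 0 MB)
24 MB → memory block 3 (remaining 0 MB)
29 MB → memory block 10 (remaining 35 MB)
52 MB → memory block 11 (remaining 12 MB)
45 MB → memory block 12 (remaining 19 MB)
Final memory blocks: [31,8,25] [45,19] [40,24] [40] [62] [62] [46] [41] [51,10] [29] [52] [45].

12 memory blocks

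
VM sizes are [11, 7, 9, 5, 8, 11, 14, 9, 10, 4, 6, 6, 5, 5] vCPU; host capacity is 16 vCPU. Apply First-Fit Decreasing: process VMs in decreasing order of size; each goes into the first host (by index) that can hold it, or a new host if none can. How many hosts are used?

8

Sorted descending: 14, 11, 11, 10, 9, 9, 8, 7, 6, 6, 5, 5, 5, 4.
14 vCPU → host 1 (remaining 2 vCPU)
11 vCPU → host 2 (remaining 5 vCPU)
11 vCPU → host 3 (remaining 5 vCPU)
10 vCPU → host 4 (remaining 6 vCPU)
9 vCPU → host 5 (remaining 7 vCPU)
9 vCPU → host 6 (remaining 7 vCPU)
8 vCPU → host 7 (remaining 8 vCPU)
7 vCPU → host 5 (remaining 0 vCPU)
6 vCPU → host 4 (remaining 0 vCPU)
6 vCPU → host 6 (remaining 1 vCPU)
5 vCPU → host 2 (remaining 0 vCPU)
5 vCPU → host 3 (remaining 0 vCPU)
5 vCPU → host 7 (remaining 3 vCPU)
4 vCPU → host 8 (remaining 12 vCPU)
Final hosts: [14] [11,5] [11,5] [10,6] [9,7] [9,6] [8,5] [4].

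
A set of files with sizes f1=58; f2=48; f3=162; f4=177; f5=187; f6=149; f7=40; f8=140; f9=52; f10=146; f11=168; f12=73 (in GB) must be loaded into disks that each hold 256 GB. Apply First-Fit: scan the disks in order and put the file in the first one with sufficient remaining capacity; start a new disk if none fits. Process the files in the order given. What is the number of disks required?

7

Put f1 (58 GB) in disk 1; 198 GB remain.
Put f2 (48 GB) in disk 1; 150 GB remain.
Put f3 (162 GB) in disk 2; 94 GB remain.
Put f4 (177 GB) in disk 3; 79 GB remain.
Put f5 (187 GB) in disk 4; 69 GB remain.
Put f6 (149 GB) in disk 1; 1 GB remain.
Put f7 (40 GB) in disk 2; 54 GB remain.
Put f8 (140 GB) in disk 5; 116 GB remain.
Put f9 (52 GB) in disk 2; 2 GB remain.
Put f10 (146 GB) in disk 6; 110 GB remain.
Put f11 (168 GB) in disk 7; 88 GB remain.
Put f12 (73 GB) in disk 3; 6 GB remain.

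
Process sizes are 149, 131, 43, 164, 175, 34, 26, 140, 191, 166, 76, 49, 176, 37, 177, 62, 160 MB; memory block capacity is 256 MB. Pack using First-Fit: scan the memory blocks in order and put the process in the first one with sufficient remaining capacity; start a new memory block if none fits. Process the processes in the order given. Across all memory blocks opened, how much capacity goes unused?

604

149 MB → memory block 1 (remaining 107 MB)
131 MB → memory block 2 (remaining 125 MB)
43 MB → memory block 1 (remaining 64 MB)
164 MB → memory block 3 (remaining 92 MB)
175 MB → memory block 4 (remaining 81 MB)
34 MB → memory block 1 (remaining 30 MB)
26 MB → memory block 1 (remaining 4 MB)
140 MB → memory block 5 (remaining 116 MB)
191 MB → memory block 6 (remaining 65 MB)
166 MB → memory block 7 (remaining 90 MB)
76 MB → memory block 2 (remaining 49 MB)
49 MB → memory block 2 (remaining 0 MB)
176 MB → memory block 8 (remaining 80 MB)
37 MB → memory block 3 (remaining 55 MB)
177 MB → memory block 9 (remaining 79 MB)
62 MB → memory block 4 (remaining 19 MB)
160 MB → memory block 10 (remaining 96 MB)
10 memory blocks × 256 MB = 2560 MB; used 1956 MB; unused 604 MB.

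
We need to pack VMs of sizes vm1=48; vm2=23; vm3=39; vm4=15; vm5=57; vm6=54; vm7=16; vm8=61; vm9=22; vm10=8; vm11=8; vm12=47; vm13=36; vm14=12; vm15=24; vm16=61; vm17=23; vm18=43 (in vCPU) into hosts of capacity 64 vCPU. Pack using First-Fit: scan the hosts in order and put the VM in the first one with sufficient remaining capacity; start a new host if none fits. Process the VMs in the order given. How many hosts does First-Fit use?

vm1 (48 vCPU) → host 1 (remaining 16 vCPU)
vm2 (23 vCPU) → host 2 (remaining 41 vCPU)
vm3 (39 vCPU) → host 2 (remaining 2 vCPU)
vm4 (15 vCPU) → host 1 (remaining 1 vCPU)
vm5 (57 vCPU) → host 3 (remaining 7 vCPU)
vm6 (54 vCPU) → host 4 (remaining 10 vCPU)
vm7 (16 vCPU) → host 5 (remaining 48 vCPU)
vm8 (61 vCPU) → host 6 (remaining 3 vCPU)
vm9 (22 vCPU) → host 5 (remaining 26 vCPU)
vm10 (8 vCPU) → host 4 (remaining 2 vCPU)
vm11 (8 vCPU) → host 5 (remaining 18 vCPU)
vm12 (47 vCPU) → host 7 (remaining 17 vCPU)
vm13 (36 vCPU) → host 8 (remaining 28 vCPU)
vm14 (12 vCPU) → host 5 (remaining 6 vCPU)
vm15 (24 vCPU) → host 8 (remaining 4 vCPU)
vm16 (61 vCPU) → host 9 (remaining 3 vCPU)
vm17 (23 vCPU) → host 10 (remaining 41 vCPU)
vm18 (43 vCPU) → host 11 (remaining 21 vCPU)
Final hosts: [48,15] [23,39] [57] [54,8] [16,22,8,12] [61] [47] [36,24] [61] [23] [43].

11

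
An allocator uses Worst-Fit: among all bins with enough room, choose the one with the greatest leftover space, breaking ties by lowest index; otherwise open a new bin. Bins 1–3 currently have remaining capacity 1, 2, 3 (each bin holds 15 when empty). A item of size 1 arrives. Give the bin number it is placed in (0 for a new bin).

3

Bins with room: bin 1 (1), bin 2 (2), bin 3 (3).
Most room is bin 3 with 3 free.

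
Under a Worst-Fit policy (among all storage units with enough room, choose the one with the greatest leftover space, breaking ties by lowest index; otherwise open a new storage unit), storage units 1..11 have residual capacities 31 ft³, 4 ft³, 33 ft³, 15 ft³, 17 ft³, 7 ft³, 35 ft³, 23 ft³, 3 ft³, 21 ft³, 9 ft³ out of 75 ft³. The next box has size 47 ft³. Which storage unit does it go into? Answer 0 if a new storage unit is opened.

No storage unit has ≥ 47 ft³ free, so a new storage unit is opened.

0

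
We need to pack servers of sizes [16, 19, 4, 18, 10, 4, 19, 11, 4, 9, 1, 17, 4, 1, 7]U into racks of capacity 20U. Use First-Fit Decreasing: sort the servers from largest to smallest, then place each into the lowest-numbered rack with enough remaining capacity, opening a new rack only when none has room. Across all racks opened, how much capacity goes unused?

Sorted descending: 19, 19, 18, 17, 16, 11, 10, 9, 7, 4, 4, 4, 4, 1, 1.
rack 1: place 19U, 1U left
rack 2: place 19U, 1U left
rack 3: place 18U, 2U left
rack 4: place 17U, 3U left
rack 5: place 16U, 4U left
rack 6: place 11U, 9U left
rack 7: place 10U, 10U left
rack 6: place 9U, 0U left
rack 7: place 7U, 3U left
rack 5: place 4U, 0U left
rack 8: place 4U, 16U left
rack 8: place 4U, 12U left
rack 8: place 4U, 8U left
rack 1: place 1U, 0U left
rack 2: place 1U, 0U left
8 racks × 20U = 160U; used 144U; unused 16U.

16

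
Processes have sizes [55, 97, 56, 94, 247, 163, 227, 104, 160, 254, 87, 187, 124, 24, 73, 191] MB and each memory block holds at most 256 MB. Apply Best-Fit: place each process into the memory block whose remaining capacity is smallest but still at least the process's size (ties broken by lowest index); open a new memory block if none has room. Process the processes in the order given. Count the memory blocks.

Put 55 MB in memory block 1; 201 MB remain.
Put 97 MB in memory block 1; 104 MB remain.
Put 56 MB in memory block 1; 48 MB remain.
Put 94 MB in memory block 2; 162 MB remain.
Put 247 MB in memory block 3; 9 MB remain.
Put 163 MB in memory block 4; 93 MB remain.
Put 227 MB in memory block 5; 29 MB remain.
Put 104 MB in memory block 2; 58 MB remain.
Put 160 MB in memory block 6; 96 MB remain.
Put 254 MB in memory block 7; 2 MB remain.
Put 87 MB in memory block 4; 6 MB remain.
Put 187 MB in memory block 8; 69 MB remain.
Put 124 MB in memory block 9; 132 MB remain.
Put 24 MB in memory block 5; 5 MB remain.
Put 73 MB in memory block 6; 23 MB remain.
Put 191 MB in memory block 10; 65 MB remain.

10 memory blocks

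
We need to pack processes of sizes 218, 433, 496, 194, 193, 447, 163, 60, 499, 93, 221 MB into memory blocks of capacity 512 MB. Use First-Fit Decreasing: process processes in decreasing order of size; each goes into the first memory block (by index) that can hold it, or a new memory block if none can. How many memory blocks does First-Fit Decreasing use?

7

Sorted descending: 499, 496, 447, 433, 221, 218, 194, 193, 163, 93, 60.
Put 499 MB in memory block 1; 13 MB remain.
Put 496 MB in memory block 2; 16 MB remain.
Put 447 MB in memory block 3; 65 MB remain.
Put 433 MB in memory block 4; 79 MB remain.
Put 221 MB in memory block 5; 291 MB remain.
Put 218 MB in memory block 5; 73 MB remain.
Put 194 MB in memory block 6; 318 MB remain.
Put 193 MB in memory block 6; 125 MB remain.
Put 163 MB in memory block 7; 349 MB remain.
Put 93 MB in memory block 6; 32 MB remain.
Put 60 MB in memory block 3; 5 MB remain.
Final memory blocks: [499] [496] [447,60] [433] [221,218] [194,193,93] [163].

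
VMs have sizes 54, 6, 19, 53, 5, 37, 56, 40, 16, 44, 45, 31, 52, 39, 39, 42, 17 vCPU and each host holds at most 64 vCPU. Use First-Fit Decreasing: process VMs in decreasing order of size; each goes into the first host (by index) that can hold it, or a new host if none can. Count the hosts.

Sorted descending: 56, 54, 53, 52, 45, 44, 42, 40, 39, 39, 37, 31, 19, 17, 16, 6, 5.
56 vCPU → host 1 (remaining 8 vCPU)
54 vCPU → host 2 (remaining 10 vCPU)
53 vCPU → host 3 (remaining 11 vCPU)
52 vCPU → host 4 (remaining 12 vCPU)
45 vCPU → host 5 (remaining 19 vCPU)
44 vCPU → host 6 (remaining 20 vCPU)
42 vCPU → host 7 (remaining 22 vCPU)
40 vCPU → host 8 (remaining 24 vCPU)
39 vCPU → host 9 (remaining 25 vCPU)
39 vCPU → host 10 (remaining 25 vCPU)
37 vCPU → host 11 (remaining 27 vCPU)
31 vCPU → host 12 (remaining 33 vCPU)
19 vCPU → host 5 (remaining 0 vCPU)
17 vCPU → host 6 (remaining 3 vCPU)
16 vCPU → host 7 (remaining 6 vCPU)
6 vCPU → host 1 (remaining 2 vCPU)
5 vCPU → host 2 (remaining 5 vCPU)
Final hosts: [56,6] [54,5] [53] [52] [45,19] [44,17] [42,16] [40] [39] [39] [37] [31].

12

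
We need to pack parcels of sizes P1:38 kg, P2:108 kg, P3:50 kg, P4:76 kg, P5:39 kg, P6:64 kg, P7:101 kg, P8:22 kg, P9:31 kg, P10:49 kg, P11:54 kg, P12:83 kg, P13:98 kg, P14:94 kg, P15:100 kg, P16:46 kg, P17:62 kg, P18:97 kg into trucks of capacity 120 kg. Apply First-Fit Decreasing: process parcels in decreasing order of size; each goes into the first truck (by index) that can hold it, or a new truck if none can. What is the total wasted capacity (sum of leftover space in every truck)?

228

Sorted descending: 108, 101, 100, 98, 97, 94, 83, 76, 64, 62, 54, 50, 49, 46, 39, 38, 31, 22.
Put 108 kg in truck 1; 12 kg remain.
Put 101 kg in truck 2; 19 kg remain.
Put 100 kg in truck 3; 20 kg remain.
Put 98 kg in truck 4; 22 kg remain.
Put 97 kg in truck 5; 23 kg remain.
Put 94 kg in truck 6; 26 kg remain.
Put 83 kg in truck 7; 37 kg remain.
Put 76 kg in truck 8; 44 kg remain.
Put 64 kg in truck 9; 56 kg remain.
Put 62 kg in truck 10; 58 kg remain.
Put 54 kg in truck 9; 2 kg remain.
Put 50 kg in truck 10; 8 kg remain.
Put 49 kg in truck 11; 71 kg remain.
Put 46 kg in truck 11; 25 kg remain.
Put 39 kg in truck 8; 5 kg remain.
Put 38 kg in truck 12; 82 kg remain.
Put 31 kg in truck 7; 6 kg remain.
Put 22 kg in truck 4; 0 kg remain.
12 trucks × 120 kg = 1440 kg; used 1212 kg; unused 228 kg.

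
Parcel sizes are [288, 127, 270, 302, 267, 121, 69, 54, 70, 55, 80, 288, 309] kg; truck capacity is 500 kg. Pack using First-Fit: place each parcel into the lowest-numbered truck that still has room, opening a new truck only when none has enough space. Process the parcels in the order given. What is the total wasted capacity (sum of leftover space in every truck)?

700

Put 288 kg in truck 1; 212 kg remain.
Put 127 kg in truck 1; 85 kg remain.
Put 270 kg in truck 2; 230 kg remain.
Put 302 kg in truck 3; 198 kg remain.
Put 267 kg in truck 4; 233 kg remain.
Put 121 kg in truck 2; 109 kg remain.
Put 69 kg in truck 1; 16 kg remain.
Put 54 kg in truck 2; 55 kg remain.
Put 70 kg in truck 3; 128 kg remain.
Put 55 kg in truck 2; 0 kg remain.
Put 80 kg in truck 3; 48 kg remain.
Put 288 kg in truck 5; 212 kg remain.
Put 309 kg in truck 6; 191 kg remain.
6 trucks × 500 kg = 3000 kg; used 2300 kg; unused 700 kg.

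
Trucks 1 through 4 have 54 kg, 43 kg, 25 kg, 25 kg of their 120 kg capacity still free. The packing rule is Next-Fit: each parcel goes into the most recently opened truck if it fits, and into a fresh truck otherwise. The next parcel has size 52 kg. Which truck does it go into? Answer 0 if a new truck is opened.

0

Next-Fit only looks at truck 4, which has 25 kg free.
52 kg does not fit, so a new truck is opened.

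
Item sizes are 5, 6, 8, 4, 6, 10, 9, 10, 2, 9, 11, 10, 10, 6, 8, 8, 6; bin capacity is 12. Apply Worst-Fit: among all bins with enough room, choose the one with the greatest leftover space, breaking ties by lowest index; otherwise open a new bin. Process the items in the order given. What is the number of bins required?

5 → bin 1 (remaining 7)
6 → bin 1 (remaining 1)
8 → bin 2 (remaining 4)
4 → bin 2 (remaining 0)
6 → bin 3 (remaining 6)
10 → bin 4 (remaining 2)
9 → bin 5 (remaining 3)
10 → bin 6 (remaining 2)
2 → bin 3 (remaining 4)
9 → bin 7 (remaining 3)
11 → bin 8 (remaining 1)
10 → bin 9 (remaining 2)
10 → bin 10 (remaining 2)
6 → bin 11 (remaining 6)
8 → bin 12 (remaining 4)
8 → bin 13 (remaining 4)
6 → bin 11 (remaining 0)
Final bins: [5,6] [8,4] [6,2] [10] [9] [10] [9] [11] [10] [10] [6,6] [8] [8].

13 bins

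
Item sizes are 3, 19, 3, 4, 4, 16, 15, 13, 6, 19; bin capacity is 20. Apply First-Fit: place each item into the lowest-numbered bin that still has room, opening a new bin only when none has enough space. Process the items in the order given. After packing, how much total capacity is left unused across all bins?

18

3 → bin 1 (remaining 17)
19 → bin 2 (remaining 1)
3 → bin 1 (remaining 14)
4 → bin 1 (remaining 10)
4 → bin 1 (remaining 6)
16 → bin 3 (remaining 4)
15 → bin 4 (remaining 5)
13 → bin 5 (remaining 7)
6 → bin 1 (remaining 0)
19 → bin 6 (remaining 1)
6 bins × 20 = 120; used 102; unused 18.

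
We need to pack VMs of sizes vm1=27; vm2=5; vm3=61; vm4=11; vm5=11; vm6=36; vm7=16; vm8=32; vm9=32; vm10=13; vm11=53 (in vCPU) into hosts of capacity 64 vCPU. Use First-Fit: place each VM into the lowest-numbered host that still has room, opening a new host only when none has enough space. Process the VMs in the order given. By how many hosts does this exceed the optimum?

1

First-Fit: [27,5,11,11] [61] [36,16] [32,32] [13] [53] → 6 hosts.
Total size 297 vCPU; any packing needs at least ⌈297/64⌉ = 5 hosts.
An optimal packing achieves that bound: [61] [53,11] [36,27] [32,32] [16,13,11,5] → 5 hosts.
Excess: 6 − 5 = 1.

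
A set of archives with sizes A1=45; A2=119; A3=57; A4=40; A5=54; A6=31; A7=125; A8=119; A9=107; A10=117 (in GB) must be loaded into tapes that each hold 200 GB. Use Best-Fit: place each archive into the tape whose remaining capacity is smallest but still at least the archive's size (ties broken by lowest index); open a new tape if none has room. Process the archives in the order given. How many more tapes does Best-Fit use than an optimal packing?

Best-Fit: [45,119,31] [57,40,54] [125] [119] [107] [117] → 6 tapes.
Total size 814 GB; any packing needs at least ⌈814/200⌉ = 5 tapes.
An optimal packing achieves that bound: [125,57] [119,54] [119,45,31] [117,40] [107] → 5 tapes.
Excess: 6 − 5 = 1.

1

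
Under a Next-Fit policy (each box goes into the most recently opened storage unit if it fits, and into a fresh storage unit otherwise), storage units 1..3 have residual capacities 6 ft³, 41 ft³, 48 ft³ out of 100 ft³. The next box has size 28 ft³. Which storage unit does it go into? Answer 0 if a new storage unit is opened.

Next-Fit only looks at storage unit 3, which has 48 ft³ free.
28 ft³ fits there.

3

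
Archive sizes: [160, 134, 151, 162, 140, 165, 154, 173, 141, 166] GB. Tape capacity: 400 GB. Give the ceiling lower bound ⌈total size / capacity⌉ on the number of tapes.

4

Total size = 160 + 134 + 151 + 162 + 140 + 165 + 154 + 173 + 141 + 166 = 1546 GB.
⌈1546 / 400⌉ = 4.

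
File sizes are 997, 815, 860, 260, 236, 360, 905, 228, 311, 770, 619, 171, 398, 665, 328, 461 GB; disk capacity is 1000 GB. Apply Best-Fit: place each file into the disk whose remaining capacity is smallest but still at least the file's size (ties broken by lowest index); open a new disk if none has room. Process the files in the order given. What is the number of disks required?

Put 997 GB in disk 1; 3 GB remain.
Put 815 GB in disk 2; 185 GB remain.
Put 860 GB in disk 3; 140 GB remain.
Put 260 GB in disk 4; 740 GB remain.
Put 236 GB in disk 4; 504 GB remain.
Put 360 GB in disk 4; 144 GB remain.
Put 905 GB in disk 5; 95 GB remain.
Put 228 GB in disk 6; 772 GB remain.
Put 311 GB in disk 6; 461 GB remain.
Put 770 GB in disk 7; 230 GB remain.
Put 619 GB in disk 8; 381 GB remain.
Put 171 GB in disk 2; 14 GB remain.
Put 398 GB in disk 6; 63 GB remain.
Put 665 GB in disk 9; 335 GB remain.
Put 328 GB in disk 9; 7 GB remain.
Put 461 GB in disk 10; 539 GB remain.

10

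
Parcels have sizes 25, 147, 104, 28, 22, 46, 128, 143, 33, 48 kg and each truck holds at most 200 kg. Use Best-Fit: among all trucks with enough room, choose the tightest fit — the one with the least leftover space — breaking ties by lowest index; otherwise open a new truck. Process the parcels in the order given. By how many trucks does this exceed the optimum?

Best-Fit: [25,147,28] [104,22,46] [128,48] [143,33] → 4 trucks.
Total size 724 kg; any packing needs at least ⌈724/200⌉ = 4 trucks.
So 4 is already optimal.

0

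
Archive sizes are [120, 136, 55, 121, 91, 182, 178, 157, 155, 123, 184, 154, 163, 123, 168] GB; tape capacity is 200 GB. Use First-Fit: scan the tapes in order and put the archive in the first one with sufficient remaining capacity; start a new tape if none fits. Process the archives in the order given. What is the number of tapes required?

14

Put 120 GB in tape 1; 80 GB remain.
Put 136 GB in tape 2; 64 GB remain.
Put 55 GB in tape 1; 25 GB remain.
Put 121 GB in tape 3; 79 GB remain.
Put 91 GB in tape 4; 109 GB remain.
Put 182 GB in tape 5; 18 GB remain.
Put 178 GB in tape 6; 22 GB remain.
Put 157 GB in tape 7; 43 GB remain.
Put 155 GB in tape 8; 45 GB remain.
Put 123 GB in tape 9; 77 GB remain.
Put 184 GB in tape 10; 16 GB remain.
Put 154 GB in tape 11; 46 GB remain.
Put 163 GB in tape 12; 37 GB remain.
Put 123 GB in tape 13; 77 GB remain.
Put 168 GB in tape 14; 32 GB remain.
Final tapes: [120,55] [136] [121] [91] [182] [178] [157] [155] [123] [184] [154] [163] [123] [168].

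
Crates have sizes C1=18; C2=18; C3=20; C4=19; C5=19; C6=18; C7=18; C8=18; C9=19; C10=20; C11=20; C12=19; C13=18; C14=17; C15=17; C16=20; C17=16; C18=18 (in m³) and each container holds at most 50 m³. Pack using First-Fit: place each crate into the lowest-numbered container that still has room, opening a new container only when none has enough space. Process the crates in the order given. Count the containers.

Put C1 (18 m³) in container 1; 32 m³ remain.
Put C2 (18 m³) in container 1; 14 m³ remain.
Put C3 (20 m³) in container 2; 30 m³ remain.
Put C4 (19 m³) in container 2; 11 m³ remain.
Put C5 (19 m³) in container 3; 31 m³ remain.
Put C6 (18 m³) in container 3; 13 m³ remain.
Put C7 (18 m³) in container 4; 32 m³ remain.
Put C8 (18 m³) in container 4; 14 m³ remain.
Put C9 (19 m³) in container 5; 31 m³ remain.
Put C10 (20 m³) in container 5; 11 m³ remain.
Put C11 (20 m³) in container 6; 30 m³ remain.
Put C12 (19 m³) in container 6; 11 m³ remain.
Put C13 (18 m³) in container 7; 32 m³ remain.
Put C14 (17 m³) in container 7; 15 m³ remain.
Put C15 (17 m³) in container 8; 33 m³ remain.
Put C16 (20 m³) in container 8; 13 m³ remain.
Put C17 (16 m³) in container 9; 34 m³ remain.
Put C18 (18 m³) in container 9; 16 m³ remain.
Final containers: [18,18] [20,19] [19,18] [18,18] [19,20] [20,19] [18,17] [17,20] [16,18].

9 containers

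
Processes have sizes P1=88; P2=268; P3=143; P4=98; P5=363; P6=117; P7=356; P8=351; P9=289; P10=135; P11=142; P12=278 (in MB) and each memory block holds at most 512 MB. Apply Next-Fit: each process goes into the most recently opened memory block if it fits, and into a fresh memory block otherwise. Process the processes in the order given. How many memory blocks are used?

6 memory blocks

memory block 1: place P1 (88 MB), 424 MB left
memory block 1: place P2 (268 MB), 156 MB left
memory block 1: place P3 (143 MB), 13 MB left
memory block 2: place P4 (98 MB), 414 MB left
memory block 2: place P5 (363 MB), 51 MB left
memory block 3: place P6 (117 MB), 395 MB left
memory block 3: place P7 (356 MB), 39 MB left
memory block 4: place P8 (351 MB), 161 MB left
memory block 5: place P9 (289 MB), 223 MB left
memory block 5: place P10 (135 MB), 88 MB left
memory block 6: place P11 (142 MB), 370 MB left
memory block 6: place P12 (278 MB), 92 MB left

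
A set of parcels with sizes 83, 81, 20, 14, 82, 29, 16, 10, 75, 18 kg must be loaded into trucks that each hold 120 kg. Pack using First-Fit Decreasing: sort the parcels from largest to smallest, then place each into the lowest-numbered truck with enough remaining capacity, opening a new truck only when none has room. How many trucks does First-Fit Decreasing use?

Sorted descending: 83, 82, 81, 75, 29, 20, 18, 16, 14, 10.
83 kg → truck 1 (remaining 37 kg)
82 kg → truck 2 (remaining 38 kg)
81 kg → truck 3 (remaining 39 kg)
75 kg → truck 4 (remaining 45 kg)
29 kg → truck 1 (remaining 8 kg)
20 kg → truck 2 (remaining 18 kg)
18 kg → truck 2 (remaining 0 kg)
16 kg → truck 3 (remaining 23 kg)
14 kg → truck 3 (remaining 9 kg)
10 kg → truck 4 (remaining 35 kg)
Final trucks: [83,29] [82,20,18] [81,16,14] [75,10].

4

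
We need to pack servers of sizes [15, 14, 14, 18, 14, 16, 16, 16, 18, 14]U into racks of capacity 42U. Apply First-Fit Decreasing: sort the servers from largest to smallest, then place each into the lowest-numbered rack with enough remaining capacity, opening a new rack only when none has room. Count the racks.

Sorted descending: 18, 18, 16, 16, 16, 15, 14, 14, 14, 14.
rack 1: place 18U, 24U left
rack 1: place 18U, 6U left
rack 2: place 16U, 26U left
rack 2: place 16U, 10U left
rack 3: place 16U, 26U left
rack 3: place 15U, 11U left
rack 4: place 14U, 28U left
rack 4: place 14U, 14U left
rack 4: place 14U, 0U left
rack 5: place 14U, 28U left
Final racks: [18,18] [16,16] [16,15] [14,14,14] [14].

5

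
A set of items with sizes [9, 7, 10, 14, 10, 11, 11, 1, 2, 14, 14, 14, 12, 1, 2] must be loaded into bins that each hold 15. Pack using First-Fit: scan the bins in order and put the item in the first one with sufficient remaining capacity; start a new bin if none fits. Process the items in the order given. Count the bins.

11

bin 1: place 9, 6 left
bin 2: place 7, 8 left
bin 3: place 10, 5 left
bin 4: place 14, 1 left
bin 5: place 10, 5 left
bin 6: place 11, 4 left
bin 7: place 11, 4 left
bin 1: place 1, 5 left
bin 1: place 2, 3 left
bin 8: place 14, 1 left
bin 9: place 14, 1 left
bin 10: place 14, 1 left
bin 11: place 12, 3 left
bin 1: place 1, 2 left
bin 1: place 2, 0 left
Final bins: [9,1,2,1,2] [7] [10] [14] [10] [11] [11] [14] [14] [14] [12].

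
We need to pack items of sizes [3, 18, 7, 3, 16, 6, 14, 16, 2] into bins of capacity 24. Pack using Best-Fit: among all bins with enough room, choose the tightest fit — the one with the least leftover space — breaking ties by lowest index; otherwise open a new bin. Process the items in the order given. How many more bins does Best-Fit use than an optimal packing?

Best-Fit: [3,18,3] [7,16] [6,14,2] [16] → 4 bins.
Total size 85; any packing needs at least ⌈85/24⌉ = 4 bins.
So 4 is already optimal.

0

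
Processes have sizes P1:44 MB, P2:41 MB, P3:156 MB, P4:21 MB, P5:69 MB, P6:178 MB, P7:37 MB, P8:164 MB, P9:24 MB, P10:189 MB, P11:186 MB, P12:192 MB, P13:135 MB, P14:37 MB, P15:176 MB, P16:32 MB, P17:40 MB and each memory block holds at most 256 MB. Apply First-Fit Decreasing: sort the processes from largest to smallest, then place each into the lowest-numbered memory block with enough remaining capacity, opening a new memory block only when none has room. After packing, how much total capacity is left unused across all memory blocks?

Sorted descending: 192, 189, 186, 178, 176, 164, 156, 135, 69, 44, 41, 40, 37, 37, 32, 24, 21.
192 MB → memory block 1 (remaining 64 MB)
189 MB → memory block 2 (remaining 67 MB)
186 MB → memory block 3 (remaining 70 MB)
178 MB → memory block 4 (remaining 78 MB)
176 MB → memory block 5 (remaining 80 MB)
164 MB → memory block 6 (remaining 92 MB)
156 MB → memory block 7 (remaining 100 MB)
135 MB → memory block 8 (remaining 121 MB)
69 MB → memory block 3 (remaining 1 MB)
44 MB → memory block 1 (remaining 20 MB)
41 MB → memory block 2 (remaining 26 MB)
40 MB → memory block 4 (remaining 38 MB)
37 MB → memory block 4 (remaining 1 MB)
37 MB → memory block 5 (remaining 43 MB)
32 MB → memory block 5 (remaining 11 MB)
24 MB → memory block 2 (remaining 2 MB)
21 MB → memory block 6 (remaining 71 MB)
8 memory blocks × 256 MB = 2048 MB; used 1721 MB; unused 327 MB.

327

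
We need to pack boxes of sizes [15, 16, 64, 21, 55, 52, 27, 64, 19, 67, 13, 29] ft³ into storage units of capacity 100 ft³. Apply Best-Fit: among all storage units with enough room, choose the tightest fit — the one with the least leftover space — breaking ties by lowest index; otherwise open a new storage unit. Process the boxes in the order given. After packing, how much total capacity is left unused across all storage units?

15 ft³ → storage unit 1 (remaining 85 ft³)
16 ft³ → storage unit 1 (remaining 69 ft³)
64 ft³ → storage unit 1 (remaining 5 ft³)
21 ft³ → storage unit 2 (remaining 79 ft³)
55 ft³ → storage unit 2 (remaining 24 ft³)
52 ft³ → storage unit 3 (remaining 48 ft³)
27 ft³ → storage unit 3 (remaining 21 ft³)
64 ft³ → storage unit 4 (remaining 36 ft³)
19 ft³ → storage unit 3 (remaining 2 ft³)
67 ft³ → storage unit 5 (remaining 33 ft³)
13 ft³ → storage unit 2 (remaining 11 ft³)
29 ft³ → storage unit 5 (remaining 4 ft³)
5 storage units × 100 ft³ = 500 ft³; used 442 ft³; unused 58 ft³.

58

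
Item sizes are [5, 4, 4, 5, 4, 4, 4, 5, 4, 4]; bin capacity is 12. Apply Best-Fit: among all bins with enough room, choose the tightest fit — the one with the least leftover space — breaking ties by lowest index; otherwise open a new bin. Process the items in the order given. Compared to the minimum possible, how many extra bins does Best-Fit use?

1

Best-Fit: [5,4] [4,5] [4,4,4] [5,4] [4] → 5 bins.
Total size 43; any packing needs at least ⌈43/12⌉ = 4 bins.
An optimal packing achieves that bound: [5,5] [5,4] [4,4,4] [4,4,4] → 4 bins.
Excess: 5 − 4 = 1.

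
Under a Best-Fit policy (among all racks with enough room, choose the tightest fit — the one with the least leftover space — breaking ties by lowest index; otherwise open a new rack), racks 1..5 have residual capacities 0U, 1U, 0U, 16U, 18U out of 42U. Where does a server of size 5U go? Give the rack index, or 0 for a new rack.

4

Racks with room: rack 4 (16U), rack 5 (18U).
Tightest fit is rack 4 with 16U free.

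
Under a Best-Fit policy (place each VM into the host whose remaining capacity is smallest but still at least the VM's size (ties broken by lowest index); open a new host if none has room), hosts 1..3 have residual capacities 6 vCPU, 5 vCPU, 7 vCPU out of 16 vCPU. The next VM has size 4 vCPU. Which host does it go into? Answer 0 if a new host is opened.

2

Hosts with room: host 1 (6 vCPU), host 2 (5 vCPU), host 3 (7 vCPU).
Tightest fit is host 2 with 5 vCPU free.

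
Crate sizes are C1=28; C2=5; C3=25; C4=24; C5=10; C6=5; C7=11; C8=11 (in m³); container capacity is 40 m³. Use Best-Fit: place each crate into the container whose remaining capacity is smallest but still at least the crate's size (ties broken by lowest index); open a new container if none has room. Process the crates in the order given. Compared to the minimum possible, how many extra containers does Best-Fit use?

1

Best-Fit: [28,5] [25,10,5] [24,11] [11] → 4 containers.
Total size 119 m³; any packing needs at least ⌈119/40⌉ = 3 containers.
An optimal packing achieves that bound: [28,11] [25,10,5] [24,11,5] → 3 containers.
Excess: 4 − 3 = 1.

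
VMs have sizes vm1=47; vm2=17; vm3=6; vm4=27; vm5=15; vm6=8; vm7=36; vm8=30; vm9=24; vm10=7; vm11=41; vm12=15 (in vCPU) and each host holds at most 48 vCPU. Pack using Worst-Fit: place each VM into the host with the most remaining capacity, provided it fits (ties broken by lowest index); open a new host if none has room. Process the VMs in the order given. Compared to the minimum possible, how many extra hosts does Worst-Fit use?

1

Worst-Fit: [47] [17,6,15] [27,8] [36] [30,15] [24,7] [41] → 7 hosts.
Total size 273 vCPU; any packing needs at least ⌈273/48⌉ = 6 hosts.
An optimal packing achieves that bound: [47] [41,7] [36,8] [30,17] [27,15,6] [24,15] → 6 hosts.
Excess: 7 − 6 = 1.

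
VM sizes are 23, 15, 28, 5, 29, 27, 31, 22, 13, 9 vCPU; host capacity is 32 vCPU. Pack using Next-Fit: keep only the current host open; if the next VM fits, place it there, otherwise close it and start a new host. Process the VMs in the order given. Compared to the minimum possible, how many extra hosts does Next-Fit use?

2

Next-Fit: [23] [15] [28] [5] [29] [27] [31] [22] [13,9] → 9 hosts.
Total size 202 vCPU; any packing needs at least ⌈202/32⌉ = 7 hosts.
An optimal packing achieves that bound: [31] [29] [28] [27,5] [23,9] [22] [15,13] → 7 hosts.
Excess: 9 − 7 = 2.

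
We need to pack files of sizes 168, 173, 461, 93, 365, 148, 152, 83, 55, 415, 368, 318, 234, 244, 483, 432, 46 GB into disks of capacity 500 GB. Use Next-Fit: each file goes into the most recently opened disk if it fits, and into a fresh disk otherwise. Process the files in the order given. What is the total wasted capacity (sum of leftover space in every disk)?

disk 1: place 168 GB, 332 GB left
disk 1: place 173 GB, 159 GB left
disk 2: place 461 GB, 39 GB left
disk 3: place 93 GB, 407 GB left
disk 3: place 365 GB, 42 GB left
disk 4: place 148 GB, 352 GB left
disk 4: place 152 GB, 200 GB left
disk 4: place 83 GB, 117 GB left
disk 4: place 55 GB, 62 GB left
disk 5: place 415 GB, 85 GB left
disk 6: place 368 GB, 132 GB left
disk 7: place 318 GB, 182 GB left
disk 8: place 234 GB, 266 GB left
disk 8: place 244 GB, 22 GB left
disk 9: place 483 GB, 17 GB left
disk 10: place 432 GB, 68 GB left
disk 10: place 46 GB, 22 GB left
10 disks × 500 GB = 5000 GB; used 4238 GB; unused 762 GB.

762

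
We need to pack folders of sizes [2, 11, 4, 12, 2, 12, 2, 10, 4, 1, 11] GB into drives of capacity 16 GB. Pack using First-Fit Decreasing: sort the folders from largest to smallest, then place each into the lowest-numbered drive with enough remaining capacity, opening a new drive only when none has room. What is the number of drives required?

Sorted descending: 12, 12, 11, 11, 10, 4, 4, 2, 2, 2, 1.
Put 12 GB in drive 1; 4 GB remain.
Put 12 GB in drive 2; 4 GB remain.
Put 11 GB in drive 3; 5 GB remain.
Put 11 GB in drive 4; 5 GB remain.
Put 10 GB in drive 5; 6 GB remain.
Put 4 GB in drive 1; 0 GB remain.
Put 4 GB in drive 2; 0 GB remain.
Put 2 GB in drive 3; 3 GB remain.
Put 2 GB in drive 3; 1 GB remain.
Put 2 GB in drive 4; 3 GB remain.
Put 1 GB in drive 3; 0 GB remain.

5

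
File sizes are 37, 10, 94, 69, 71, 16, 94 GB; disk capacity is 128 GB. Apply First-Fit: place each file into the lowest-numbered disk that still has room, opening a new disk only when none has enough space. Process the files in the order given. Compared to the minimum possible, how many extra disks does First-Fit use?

0

First-Fit: [37,10,69] [94,16] [71] [94] → 4 disks.
Total size 391 GB; any packing needs at least ⌈391/128⌉ = 4 disks.
So 4 is already optimal.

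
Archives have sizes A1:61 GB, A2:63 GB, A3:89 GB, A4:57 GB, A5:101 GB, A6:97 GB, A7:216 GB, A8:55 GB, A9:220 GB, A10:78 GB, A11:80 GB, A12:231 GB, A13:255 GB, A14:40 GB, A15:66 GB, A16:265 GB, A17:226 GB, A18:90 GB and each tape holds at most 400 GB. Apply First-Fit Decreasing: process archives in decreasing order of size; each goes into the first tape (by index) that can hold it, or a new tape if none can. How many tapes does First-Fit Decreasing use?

Sorted descending: 265, 255, 231, 226, 220, 216, 101, 97, 90, 89, 80, 78, 66, 63, 61, 57, 55, 40.
tape 1: place 265 GB, 135 GB left
tape 2: place 255 GB, 145 GB left
tape 3: place 231 GB, 169 GB left
tape 4: place 226 GB, 174 GB left
tape 5: place 220 GB, 180 GB left
tape 6: place 216 GB, 184 GB left
tape 1: place 101 GB, 34 GB left
tape 2: place 97 GB, 48 GB left
tape 3: place 90 GB, 79 GB left
tape 4: place 89 GB, 85 GB left
tape 4: place 80 GB, 5 GB left
tape 3: place 78 GB, 1 GB left
tape 5: place 66 GB, 114 GB left
tape 5: place 63 GB, 51 GB left
tape 6: place 61 GB, 123 GB left
tape 6: place 57 GB, 66 GB left
tape 6: place 55 GB, 11 GB left
tape 2: place 40 GB, 8 GB left

6 tapes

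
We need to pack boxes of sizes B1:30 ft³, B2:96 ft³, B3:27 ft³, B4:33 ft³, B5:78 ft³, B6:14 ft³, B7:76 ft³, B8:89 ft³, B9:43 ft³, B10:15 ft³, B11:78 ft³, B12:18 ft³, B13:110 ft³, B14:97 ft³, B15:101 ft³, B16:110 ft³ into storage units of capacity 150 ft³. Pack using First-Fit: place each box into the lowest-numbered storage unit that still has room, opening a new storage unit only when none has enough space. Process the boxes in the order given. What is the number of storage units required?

B1 (30 ft³) → storage unit 1 (remaining 120 ft³)
B2 (96 ft³) → storage unit 1 (remaining 24 ft³)
B3 (27 ft³) → storage unit 2 (remaining 123 ft³)
B4 (33 ft³) → storage unit 2 (remaining 90 ft³)
B5 (78 ft³) → storage unit 2 (remaining 12 ft³)
B6 (14 ft³) → storage unit 1 (remaining 10 ft³)
B7 (76 ft³) → storage unit 3 (remaining 74 ft³)
B8 (89 ft³) → storage unit 4 (remaining 61 ft³)
B9 (43 ft³) → storage unit 3 (remaining 31 ft³)
B10 (15 ft³) → storage unit 3 (remaining 16 ft³)
B11 (78 ft³) → storage unit 5 (remaining 72 ft³)
B12 (18 ft³) → storage unit 4 (remaining 43 ft³)
B13 (110 ft³) → storage unit 6 (remaining 40 ft³)
B14 (97 ft³) → storage unit 7 (remaining 53 ft³)
B15 (101 ft³) → storage unit 8 (remaining 49 ft³)
B16 (110 ft³) → storage unit 9 (remaining 40 ft³)

9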